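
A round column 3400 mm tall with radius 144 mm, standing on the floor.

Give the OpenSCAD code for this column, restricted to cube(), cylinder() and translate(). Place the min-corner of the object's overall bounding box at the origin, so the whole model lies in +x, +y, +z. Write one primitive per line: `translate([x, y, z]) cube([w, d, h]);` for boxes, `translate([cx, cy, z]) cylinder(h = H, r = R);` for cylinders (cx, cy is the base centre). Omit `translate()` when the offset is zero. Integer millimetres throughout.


translate([144, 144, 0]) cylinder(h = 3400, r = 144);


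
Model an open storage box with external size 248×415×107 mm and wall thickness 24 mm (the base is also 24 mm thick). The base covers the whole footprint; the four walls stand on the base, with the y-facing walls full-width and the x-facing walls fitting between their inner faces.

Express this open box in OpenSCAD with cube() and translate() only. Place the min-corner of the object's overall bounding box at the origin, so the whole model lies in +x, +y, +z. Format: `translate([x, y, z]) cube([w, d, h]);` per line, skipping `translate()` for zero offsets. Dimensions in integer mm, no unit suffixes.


cube([248, 415, 24]);
translate([0, 0, 24]) cube([248, 24, 83]);
translate([0, 391, 24]) cube([248, 24, 83]);
translate([0, 24, 24]) cube([24, 367, 83]);
translate([224, 24, 24]) cube([24, 367, 83]);


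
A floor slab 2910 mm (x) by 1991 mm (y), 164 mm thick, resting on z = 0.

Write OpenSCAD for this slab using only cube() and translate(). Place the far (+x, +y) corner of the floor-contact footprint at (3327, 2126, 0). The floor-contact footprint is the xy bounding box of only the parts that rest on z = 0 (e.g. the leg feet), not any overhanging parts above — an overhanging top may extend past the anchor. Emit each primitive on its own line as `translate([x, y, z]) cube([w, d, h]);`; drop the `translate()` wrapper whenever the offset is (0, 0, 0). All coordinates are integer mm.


translate([417, 135, 0]) cube([2910, 1991, 164]);


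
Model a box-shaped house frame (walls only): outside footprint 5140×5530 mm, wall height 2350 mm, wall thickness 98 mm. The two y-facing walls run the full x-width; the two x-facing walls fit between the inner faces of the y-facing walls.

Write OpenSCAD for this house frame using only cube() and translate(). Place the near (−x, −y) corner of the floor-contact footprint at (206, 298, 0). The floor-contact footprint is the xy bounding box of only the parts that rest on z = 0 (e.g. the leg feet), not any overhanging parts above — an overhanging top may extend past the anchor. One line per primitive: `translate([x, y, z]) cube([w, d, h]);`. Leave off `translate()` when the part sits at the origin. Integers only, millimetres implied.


translate([206, 298, 0]) cube([5140, 98, 2350]);
translate([206, 5730, 0]) cube([5140, 98, 2350]);
translate([206, 396, 0]) cube([98, 5334, 2350]);
translate([5248, 396, 0]) cube([98, 5334, 2350]);


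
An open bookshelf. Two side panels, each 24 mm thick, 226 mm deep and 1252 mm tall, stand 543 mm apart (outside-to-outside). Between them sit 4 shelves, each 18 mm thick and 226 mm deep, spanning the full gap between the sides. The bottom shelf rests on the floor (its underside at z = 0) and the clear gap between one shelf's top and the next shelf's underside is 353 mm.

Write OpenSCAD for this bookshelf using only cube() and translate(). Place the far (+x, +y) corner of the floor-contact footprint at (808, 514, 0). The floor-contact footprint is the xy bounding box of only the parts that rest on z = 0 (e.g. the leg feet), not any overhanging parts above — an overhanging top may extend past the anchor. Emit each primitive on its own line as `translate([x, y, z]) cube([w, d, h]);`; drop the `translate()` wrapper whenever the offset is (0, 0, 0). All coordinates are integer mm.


translate([265, 288, 0]) cube([24, 226, 1252]);
translate([784, 288, 0]) cube([24, 226, 1252]);
translate([289, 288, 0]) cube([495, 226, 18]);
translate([289, 288, 371]) cube([495, 226, 18]);
translate([289, 288, 742]) cube([495, 226, 18]);
translate([289, 288, 1113]) cube([495, 226, 18]);


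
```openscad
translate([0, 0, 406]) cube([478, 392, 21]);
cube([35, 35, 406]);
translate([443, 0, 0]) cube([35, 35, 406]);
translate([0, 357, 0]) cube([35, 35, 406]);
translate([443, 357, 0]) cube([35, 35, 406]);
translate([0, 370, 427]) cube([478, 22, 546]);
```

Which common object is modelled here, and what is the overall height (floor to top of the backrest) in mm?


A chair. The overall height is 973 mm.

A slab on four corner posts with a tall panel at the back — a chair. The seat slab sits at z = 406 with thickness 21, and the 546 mm backrest starts at the seat top, so the overall height is 406 + 21 + 546 = 973 mm.


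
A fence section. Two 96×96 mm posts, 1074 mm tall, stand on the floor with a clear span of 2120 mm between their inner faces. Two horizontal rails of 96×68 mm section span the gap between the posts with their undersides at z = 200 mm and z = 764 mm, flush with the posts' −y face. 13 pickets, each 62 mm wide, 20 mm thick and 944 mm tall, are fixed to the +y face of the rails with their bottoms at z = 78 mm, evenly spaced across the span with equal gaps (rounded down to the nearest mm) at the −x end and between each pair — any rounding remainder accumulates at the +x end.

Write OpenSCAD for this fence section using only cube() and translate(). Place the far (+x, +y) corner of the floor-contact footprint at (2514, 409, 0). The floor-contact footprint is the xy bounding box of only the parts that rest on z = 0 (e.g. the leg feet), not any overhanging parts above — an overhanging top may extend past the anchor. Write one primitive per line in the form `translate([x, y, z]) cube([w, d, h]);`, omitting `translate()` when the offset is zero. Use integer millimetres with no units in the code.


translate([202, 313, 0]) cube([96, 96, 1074]);
translate([2418, 313, 0]) cube([96, 96, 1074]);
translate([298, 313, 200]) cube([2120, 96, 68]);
translate([298, 313, 764]) cube([2120, 96, 68]);
translate([391, 409, 78]) cube([62, 20, 944]);
translate([546, 409, 78]) cube([62, 20, 944]);
translate([701, 409, 78]) cube([62, 20, 944]);
translate([856, 409, 78]) cube([62, 20, 944]);
translate([1011, 409, 78]) cube([62, 20, 944]);
translate([1166, 409, 78]) cube([62, 20, 944]);
translate([1321, 409, 78]) cube([62, 20, 944]);
translate([1476, 409, 78]) cube([62, 20, 944]);
translate([1631, 409, 78]) cube([62, 20, 944]);
translate([1786, 409, 78]) cube([62, 20, 944]);
translate([1941, 409, 78]) cube([62, 20, 944]);
translate([2096, 409, 78]) cube([62, 20, 944]);
translate([2251, 409, 78]) cube([62, 20, 944]);


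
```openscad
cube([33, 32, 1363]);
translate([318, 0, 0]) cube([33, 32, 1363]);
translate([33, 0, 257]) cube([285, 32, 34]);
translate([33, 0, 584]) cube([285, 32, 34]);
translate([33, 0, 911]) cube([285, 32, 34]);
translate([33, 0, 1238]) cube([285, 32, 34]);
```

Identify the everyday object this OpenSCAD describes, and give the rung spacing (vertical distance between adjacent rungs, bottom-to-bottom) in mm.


A ladder. The rung spacing is 327 mm.

Two tall 33×32 posts with 4 short bars between them — a ladder. Adjacent rungs sit at z = 257 and z = 584, so the spacing is 584 − 257 = 327 mm.


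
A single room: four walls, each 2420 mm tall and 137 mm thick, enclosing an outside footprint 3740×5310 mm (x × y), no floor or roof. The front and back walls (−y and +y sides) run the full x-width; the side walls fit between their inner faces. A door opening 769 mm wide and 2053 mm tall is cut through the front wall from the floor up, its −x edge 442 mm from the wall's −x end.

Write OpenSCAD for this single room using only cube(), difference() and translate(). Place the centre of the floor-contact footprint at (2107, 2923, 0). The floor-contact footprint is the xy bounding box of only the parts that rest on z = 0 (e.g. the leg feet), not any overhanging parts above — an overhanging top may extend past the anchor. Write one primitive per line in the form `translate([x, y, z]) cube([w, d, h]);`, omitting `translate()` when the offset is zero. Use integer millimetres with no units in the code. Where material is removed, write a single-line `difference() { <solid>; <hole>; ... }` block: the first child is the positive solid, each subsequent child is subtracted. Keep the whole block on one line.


difference() { translate([237, 268, 0]) cube([3740, 137, 2420]); translate([679, 268, 0]) cube([769, 137, 2053]); }
translate([237, 5441, 0]) cube([3740, 137, 2420]);
translate([237, 405, 0]) cube([137, 5036, 2420]);
translate([3840, 405, 0]) cube([137, 5036, 2420]);


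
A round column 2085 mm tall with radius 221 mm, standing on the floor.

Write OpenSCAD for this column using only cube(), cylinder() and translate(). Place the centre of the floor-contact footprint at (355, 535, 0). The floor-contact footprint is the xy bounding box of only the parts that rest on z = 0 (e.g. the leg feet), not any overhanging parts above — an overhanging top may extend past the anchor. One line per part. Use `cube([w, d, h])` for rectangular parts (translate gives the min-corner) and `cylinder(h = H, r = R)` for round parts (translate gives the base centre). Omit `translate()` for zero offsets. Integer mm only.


translate([355, 535, 0]) cylinder(h = 2085, r = 221);


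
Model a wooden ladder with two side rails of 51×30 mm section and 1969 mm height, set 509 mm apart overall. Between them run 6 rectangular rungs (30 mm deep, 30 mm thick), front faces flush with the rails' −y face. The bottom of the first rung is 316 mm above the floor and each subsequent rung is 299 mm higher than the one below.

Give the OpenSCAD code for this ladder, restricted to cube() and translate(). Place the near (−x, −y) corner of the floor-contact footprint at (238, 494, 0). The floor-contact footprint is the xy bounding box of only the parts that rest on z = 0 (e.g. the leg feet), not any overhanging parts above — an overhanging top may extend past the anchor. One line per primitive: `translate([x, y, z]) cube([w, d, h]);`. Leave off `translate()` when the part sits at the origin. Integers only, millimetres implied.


translate([238, 494, 0]) cube([51, 30, 1969]);
translate([696, 494, 0]) cube([51, 30, 1969]);
translate([289, 494, 316]) cube([407, 30, 30]);
translate([289, 494, 615]) cube([407, 30, 30]);
translate([289, 494, 914]) cube([407, 30, 30]);
translate([289, 494, 1213]) cube([407, 30, 30]);
translate([289, 494, 1512]) cube([407, 30, 30]);
translate([289, 494, 1811]) cube([407, 30, 30]);


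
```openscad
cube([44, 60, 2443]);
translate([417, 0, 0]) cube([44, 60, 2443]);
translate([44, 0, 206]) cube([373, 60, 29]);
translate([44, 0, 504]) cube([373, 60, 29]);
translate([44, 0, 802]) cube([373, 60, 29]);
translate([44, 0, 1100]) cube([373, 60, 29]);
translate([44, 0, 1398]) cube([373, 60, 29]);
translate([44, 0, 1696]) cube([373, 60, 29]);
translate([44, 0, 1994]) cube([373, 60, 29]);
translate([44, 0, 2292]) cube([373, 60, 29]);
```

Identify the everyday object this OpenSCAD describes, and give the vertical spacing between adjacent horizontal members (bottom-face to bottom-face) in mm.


A ladder. The rung spacing is 298 mm.

Two tall 44×60 posts with 8 short bars between them — a ladder. Adjacent rungs sit at z = 206 and z = 504, so the spacing is 504 − 206 = 298 mm.


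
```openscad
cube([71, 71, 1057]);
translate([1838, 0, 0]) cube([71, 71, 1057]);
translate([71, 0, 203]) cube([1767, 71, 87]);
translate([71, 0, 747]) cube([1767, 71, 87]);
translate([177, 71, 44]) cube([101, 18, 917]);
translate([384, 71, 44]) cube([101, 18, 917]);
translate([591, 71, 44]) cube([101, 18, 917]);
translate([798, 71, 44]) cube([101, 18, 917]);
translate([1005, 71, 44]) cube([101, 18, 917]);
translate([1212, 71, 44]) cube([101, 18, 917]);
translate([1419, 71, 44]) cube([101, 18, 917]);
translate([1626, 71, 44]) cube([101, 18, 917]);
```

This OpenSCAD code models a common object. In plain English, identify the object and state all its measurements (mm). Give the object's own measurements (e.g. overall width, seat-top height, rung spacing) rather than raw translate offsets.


A fence section. Two 71×71 mm posts, 1057 mm tall, stand on the floor with a clear span of 1767 mm between their inner faces. Two horizontal rails of 71×87 mm section span the gap between the posts with their undersides at z = 203 mm and z = 747 mm, flush with the posts' −y face. 8 pickets, each 101 mm wide, 18 mm thick and 917 mm tall, are fixed to the +y face of the rails with their bottoms at z = 44 mm, spaced across the span with a 106 mm gap after the −x post and between neighbouring pickets, with 111 mm left before the +x post.


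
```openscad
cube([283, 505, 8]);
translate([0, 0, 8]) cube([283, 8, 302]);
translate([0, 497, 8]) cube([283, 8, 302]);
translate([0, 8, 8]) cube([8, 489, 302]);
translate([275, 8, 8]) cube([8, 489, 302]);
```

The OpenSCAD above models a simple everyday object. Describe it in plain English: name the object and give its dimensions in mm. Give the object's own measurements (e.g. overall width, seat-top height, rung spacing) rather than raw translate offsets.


An open-topped rectangular box: outside dimensions 283×505×310 mm, with a uniform wall and base thickness of 8 mm. The base is a full 283×505 slab on the floor; four walls sit on top of the base. The front and back walls (the −y and +y sides) span the full width; the two side walls fit between them.


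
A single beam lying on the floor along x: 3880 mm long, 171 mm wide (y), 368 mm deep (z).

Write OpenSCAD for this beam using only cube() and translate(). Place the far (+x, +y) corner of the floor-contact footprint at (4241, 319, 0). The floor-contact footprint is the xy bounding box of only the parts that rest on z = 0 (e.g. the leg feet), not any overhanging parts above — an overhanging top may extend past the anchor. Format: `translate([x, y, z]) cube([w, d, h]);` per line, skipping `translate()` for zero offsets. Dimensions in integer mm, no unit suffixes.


translate([361, 148, 0]) cube([3880, 171, 368]);


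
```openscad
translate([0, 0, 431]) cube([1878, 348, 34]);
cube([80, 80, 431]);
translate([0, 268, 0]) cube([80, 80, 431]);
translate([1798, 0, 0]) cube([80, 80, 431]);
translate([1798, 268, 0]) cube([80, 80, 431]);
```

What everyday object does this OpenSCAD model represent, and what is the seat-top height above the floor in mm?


A bench. The seat-top height is 465 mm.

A long slab on four corner posts — a bench. The slab sits at z = 431 with thickness 34, so the top is 431 + 34 = 465 mm.


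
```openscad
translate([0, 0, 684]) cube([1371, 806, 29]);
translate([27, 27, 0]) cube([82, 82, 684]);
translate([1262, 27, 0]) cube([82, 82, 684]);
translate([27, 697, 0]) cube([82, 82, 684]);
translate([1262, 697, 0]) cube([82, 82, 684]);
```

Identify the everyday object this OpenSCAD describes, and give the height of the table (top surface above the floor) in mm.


A table. The table height is 713 mm.

A 1371×806×29 slab sits at z = 684 on four 82 mm square posts — a table. The top surface is at 684 + 29 = 713 mm.


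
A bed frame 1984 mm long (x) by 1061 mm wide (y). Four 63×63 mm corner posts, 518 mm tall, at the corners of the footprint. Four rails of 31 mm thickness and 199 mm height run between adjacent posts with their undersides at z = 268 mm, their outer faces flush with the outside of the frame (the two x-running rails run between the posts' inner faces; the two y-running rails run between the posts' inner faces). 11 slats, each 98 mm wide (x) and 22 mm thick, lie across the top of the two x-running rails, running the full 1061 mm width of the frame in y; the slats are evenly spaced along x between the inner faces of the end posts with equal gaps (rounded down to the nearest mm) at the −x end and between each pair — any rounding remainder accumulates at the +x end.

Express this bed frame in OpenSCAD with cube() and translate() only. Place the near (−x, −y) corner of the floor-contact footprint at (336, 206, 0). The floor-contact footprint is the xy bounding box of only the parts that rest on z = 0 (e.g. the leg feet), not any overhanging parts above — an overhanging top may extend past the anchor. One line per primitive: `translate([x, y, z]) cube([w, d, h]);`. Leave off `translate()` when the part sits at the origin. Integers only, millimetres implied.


// slat z = rail_z + rail_h = 268 + 199 = 467
// slat gap = ⌊(1858 − 11·98) / 12⌋ = 65
translate([336, 206, 0]) cube([63, 63, 518]);
translate([336, 1204, 0]) cube([63, 63, 518]);
translate([2257, 206, 0]) cube([63, 63, 518]);
translate([2257, 1204, 0]) cube([63, 63, 518]);
translate([399, 206, 268]) cube([1858, 31, 199]);
translate([399, 1236, 268]) cube([1858, 31, 199]);
translate([336, 269, 268]) cube([31, 935, 199]);
translate([2289, 269, 268]) cube([31, 935, 199]);
translate([464, 206, 467]) cube([98, 1061, 22]);
translate([627, 206, 467]) cube([98, 1061, 22]);
translate([790, 206, 467]) cube([98, 1061, 22]);
translate([953, 206, 467]) cube([98, 1061, 22]);
translate([1116, 206, 467]) cube([98, 1061, 22]);
translate([1279, 206, 467]) cube([98, 1061, 22]);
translate([1442, 206, 467]) cube([98, 1061, 22]);
translate([1605, 206, 467]) cube([98, 1061, 22]);
translate([1768, 206, 467]) cube([98, 1061, 22]);
translate([1931, 206, 467]) cube([98, 1061, 22]);
translate([2094, 206, 467]) cube([98, 1061, 22]);


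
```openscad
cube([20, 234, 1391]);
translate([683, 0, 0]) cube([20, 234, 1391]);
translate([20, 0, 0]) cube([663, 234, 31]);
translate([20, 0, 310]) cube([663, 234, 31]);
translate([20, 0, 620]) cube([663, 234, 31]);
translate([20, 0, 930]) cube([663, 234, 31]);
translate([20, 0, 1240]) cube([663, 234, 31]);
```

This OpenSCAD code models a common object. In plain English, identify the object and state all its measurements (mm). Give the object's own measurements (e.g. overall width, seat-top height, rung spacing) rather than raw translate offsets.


An open bookshelf. Two side panels, each 20 mm thick, 234 mm deep and 1391 mm tall, stand 703 mm apart (outside-to-outside). Between them sit 5 shelves, each 31 mm thick and 234 mm deep, spanning the full gap between the sides. The bottom shelf rests on the floor (its underside at z = 0) and the clear gap between one shelf's top and the next shelf's underside is 279 mm.


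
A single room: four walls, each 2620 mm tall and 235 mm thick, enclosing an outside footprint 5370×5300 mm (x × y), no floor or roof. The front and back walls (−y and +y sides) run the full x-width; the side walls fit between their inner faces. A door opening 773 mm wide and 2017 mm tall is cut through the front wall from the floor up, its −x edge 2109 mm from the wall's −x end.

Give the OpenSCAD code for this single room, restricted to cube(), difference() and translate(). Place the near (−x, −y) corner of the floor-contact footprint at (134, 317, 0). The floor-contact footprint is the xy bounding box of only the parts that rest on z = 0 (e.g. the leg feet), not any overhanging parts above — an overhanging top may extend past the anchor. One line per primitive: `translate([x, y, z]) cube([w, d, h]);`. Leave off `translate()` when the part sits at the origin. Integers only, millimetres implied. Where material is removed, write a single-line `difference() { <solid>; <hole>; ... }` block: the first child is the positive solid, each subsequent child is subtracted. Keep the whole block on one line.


difference() { translate([134, 317, 0]) cube([5370, 235, 2620]); translate([2243, 317, 0]) cube([773, 235, 2017]); }
translate([134, 5382, 0]) cube([5370, 235, 2620]);
translate([134, 552, 0]) cube([235, 4830, 2620]);
translate([5269, 552, 0]) cube([235, 4830, 2620]);


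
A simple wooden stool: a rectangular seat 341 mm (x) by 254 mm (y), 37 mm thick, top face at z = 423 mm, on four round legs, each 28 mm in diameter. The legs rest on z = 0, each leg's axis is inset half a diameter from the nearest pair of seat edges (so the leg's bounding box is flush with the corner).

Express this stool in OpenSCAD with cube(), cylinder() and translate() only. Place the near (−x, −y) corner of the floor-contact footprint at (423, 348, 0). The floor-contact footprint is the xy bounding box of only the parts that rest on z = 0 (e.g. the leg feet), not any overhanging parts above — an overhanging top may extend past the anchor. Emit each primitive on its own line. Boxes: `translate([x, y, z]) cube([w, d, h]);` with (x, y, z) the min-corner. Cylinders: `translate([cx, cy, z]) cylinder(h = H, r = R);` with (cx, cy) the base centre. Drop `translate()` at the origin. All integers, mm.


translate([423, 348, 386]) cube([341, 254, 37]);
translate([437, 362, 0]) cylinder(h = 386, r = 14);
translate([750, 362, 0]) cylinder(h = 386, r = 14);
translate([437, 588, 0]) cylinder(h = 386, r = 14);
translate([750, 588, 0]) cylinder(h = 386, r = 14);


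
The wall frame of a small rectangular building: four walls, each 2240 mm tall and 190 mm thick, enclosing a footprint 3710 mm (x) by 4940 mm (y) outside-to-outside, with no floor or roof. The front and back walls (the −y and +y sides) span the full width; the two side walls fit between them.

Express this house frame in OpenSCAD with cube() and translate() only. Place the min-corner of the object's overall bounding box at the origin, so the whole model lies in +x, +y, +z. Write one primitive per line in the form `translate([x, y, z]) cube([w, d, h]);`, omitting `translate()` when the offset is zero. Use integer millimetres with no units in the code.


cube([3710, 190, 2240]);
translate([0, 4750, 0]) cube([3710, 190, 2240]);
translate([0, 190, 0]) cube([190, 4560, 2240]);
translate([3520, 190, 0]) cube([190, 4560, 2240]);


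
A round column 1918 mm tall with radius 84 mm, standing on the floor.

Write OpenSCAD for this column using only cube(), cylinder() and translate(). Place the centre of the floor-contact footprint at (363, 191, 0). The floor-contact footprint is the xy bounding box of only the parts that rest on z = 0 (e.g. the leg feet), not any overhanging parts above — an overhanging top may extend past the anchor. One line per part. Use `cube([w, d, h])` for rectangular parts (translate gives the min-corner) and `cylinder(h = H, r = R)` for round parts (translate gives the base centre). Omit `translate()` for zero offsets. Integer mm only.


translate([363, 191, 0]) cylinder(h = 1918, r = 84);


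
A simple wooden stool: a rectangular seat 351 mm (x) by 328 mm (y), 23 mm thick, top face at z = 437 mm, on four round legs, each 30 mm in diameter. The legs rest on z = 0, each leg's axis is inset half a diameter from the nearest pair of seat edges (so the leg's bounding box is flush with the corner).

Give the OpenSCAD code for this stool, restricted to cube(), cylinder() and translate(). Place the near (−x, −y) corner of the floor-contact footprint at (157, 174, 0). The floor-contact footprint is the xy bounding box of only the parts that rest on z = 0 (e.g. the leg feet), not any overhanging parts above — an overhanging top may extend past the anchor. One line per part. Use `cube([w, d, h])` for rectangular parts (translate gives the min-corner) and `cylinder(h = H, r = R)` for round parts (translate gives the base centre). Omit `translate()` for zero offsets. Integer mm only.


translate([157, 174, 414]) cube([351, 328, 23]);
translate([172, 189, 0]) cylinder(h = 414, r = 15);
translate([493, 189, 0]) cylinder(h = 414, r = 15);
translate([172, 487, 0]) cylinder(h = 414, r = 15);
translate([493, 487, 0]) cylinder(h = 414, r = 15);


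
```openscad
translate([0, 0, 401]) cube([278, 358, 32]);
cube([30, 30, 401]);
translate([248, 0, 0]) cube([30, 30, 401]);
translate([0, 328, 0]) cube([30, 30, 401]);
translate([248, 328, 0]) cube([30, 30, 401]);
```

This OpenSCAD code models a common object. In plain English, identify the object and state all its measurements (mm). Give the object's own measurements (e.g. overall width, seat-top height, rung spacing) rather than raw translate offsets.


A four-legged stool. The seat is a 278×358×32 mm slab whose top surface is at z = 433 mm; four square legs, each 30×30 mm in cross-section, run from the floor (z = 0) to the underside of the seat, each flush with a corner of the seat.


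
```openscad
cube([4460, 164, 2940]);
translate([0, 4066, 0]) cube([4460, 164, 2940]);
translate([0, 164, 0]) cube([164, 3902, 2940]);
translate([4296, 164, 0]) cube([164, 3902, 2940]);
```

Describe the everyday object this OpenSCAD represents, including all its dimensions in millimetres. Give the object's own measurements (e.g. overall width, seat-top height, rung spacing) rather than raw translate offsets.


The wall frame of a small rectangular building: four walls, each 2940 mm tall and 164 mm thick, enclosing a footprint 4460 mm (x) by 4230 mm (y) outside-to-outside, with no floor or roof. The front and back walls (the −y and +y sides) span the full width; the two side walls fit between them.


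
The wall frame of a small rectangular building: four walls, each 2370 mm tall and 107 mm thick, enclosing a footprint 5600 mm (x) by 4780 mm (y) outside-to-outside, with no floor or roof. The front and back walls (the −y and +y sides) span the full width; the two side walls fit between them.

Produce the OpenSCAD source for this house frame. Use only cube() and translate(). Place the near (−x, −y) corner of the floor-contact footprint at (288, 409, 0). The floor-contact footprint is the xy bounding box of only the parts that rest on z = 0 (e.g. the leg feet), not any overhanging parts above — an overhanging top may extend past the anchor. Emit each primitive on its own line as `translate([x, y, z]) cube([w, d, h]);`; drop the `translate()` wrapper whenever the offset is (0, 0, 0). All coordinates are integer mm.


translate([288, 409, 0]) cube([5600, 107, 2370]);
translate([288, 5082, 0]) cube([5600, 107, 2370]);
translate([288, 516, 0]) cube([107, 4566, 2370]);
translate([5781, 516, 0]) cube([107, 4566, 2370]);


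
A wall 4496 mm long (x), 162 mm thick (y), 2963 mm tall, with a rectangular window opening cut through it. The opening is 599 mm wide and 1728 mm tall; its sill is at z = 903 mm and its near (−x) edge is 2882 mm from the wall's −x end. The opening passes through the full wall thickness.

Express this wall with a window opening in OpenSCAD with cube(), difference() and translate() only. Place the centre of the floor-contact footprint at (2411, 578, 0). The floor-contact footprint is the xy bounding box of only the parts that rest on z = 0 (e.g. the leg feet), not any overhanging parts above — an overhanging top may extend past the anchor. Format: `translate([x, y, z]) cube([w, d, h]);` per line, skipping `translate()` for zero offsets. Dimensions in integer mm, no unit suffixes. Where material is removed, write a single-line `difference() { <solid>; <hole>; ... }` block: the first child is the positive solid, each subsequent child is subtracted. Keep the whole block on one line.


difference() { translate([163, 497, 0]) cube([4496, 162, 2963]); translate([3045, 497, 903]) cube([599, 162, 1728]); }


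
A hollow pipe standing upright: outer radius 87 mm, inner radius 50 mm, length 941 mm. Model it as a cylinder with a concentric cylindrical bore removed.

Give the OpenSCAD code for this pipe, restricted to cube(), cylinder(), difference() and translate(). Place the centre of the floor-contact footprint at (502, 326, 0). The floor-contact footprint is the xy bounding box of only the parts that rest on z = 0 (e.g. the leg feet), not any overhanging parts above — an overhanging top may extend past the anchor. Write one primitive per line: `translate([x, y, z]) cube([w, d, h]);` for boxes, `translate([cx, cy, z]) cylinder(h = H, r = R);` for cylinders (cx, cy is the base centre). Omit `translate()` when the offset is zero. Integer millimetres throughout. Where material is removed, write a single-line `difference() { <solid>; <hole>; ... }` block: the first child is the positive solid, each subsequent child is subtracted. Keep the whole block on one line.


difference() { translate([502, 326, 0]) cylinder(h = 941, r = 87); translate([502, 326, 0]) cylinder(h = 941, r = 50); }


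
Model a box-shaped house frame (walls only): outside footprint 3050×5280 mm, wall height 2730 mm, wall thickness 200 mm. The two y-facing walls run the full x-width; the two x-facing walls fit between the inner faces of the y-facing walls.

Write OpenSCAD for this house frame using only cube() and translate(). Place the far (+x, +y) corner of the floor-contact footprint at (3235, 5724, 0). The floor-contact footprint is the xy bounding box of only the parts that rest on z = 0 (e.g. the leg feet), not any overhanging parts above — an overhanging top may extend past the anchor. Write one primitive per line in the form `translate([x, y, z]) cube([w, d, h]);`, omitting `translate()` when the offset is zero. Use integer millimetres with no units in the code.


translate([185, 444, 0]) cube([3050, 200, 2730]);
translate([185, 5524, 0]) cube([3050, 200, 2730]);
translate([185, 644, 0]) cube([200, 4880, 2730]);
translate([3035, 644, 0]) cube([200, 4880, 2730]);


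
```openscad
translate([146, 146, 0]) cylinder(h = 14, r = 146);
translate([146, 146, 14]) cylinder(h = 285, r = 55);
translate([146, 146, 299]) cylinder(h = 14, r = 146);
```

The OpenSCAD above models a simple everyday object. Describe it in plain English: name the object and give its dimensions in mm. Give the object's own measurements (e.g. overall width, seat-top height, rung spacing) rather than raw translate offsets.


A spool: two coaxial disc flanges of radius 146 mm and thickness 14 mm, joined by a core cylinder of radius 55 mm and height 285 mm. The lower flange rests on z = 0 and the three cylinders share a vertical axis.


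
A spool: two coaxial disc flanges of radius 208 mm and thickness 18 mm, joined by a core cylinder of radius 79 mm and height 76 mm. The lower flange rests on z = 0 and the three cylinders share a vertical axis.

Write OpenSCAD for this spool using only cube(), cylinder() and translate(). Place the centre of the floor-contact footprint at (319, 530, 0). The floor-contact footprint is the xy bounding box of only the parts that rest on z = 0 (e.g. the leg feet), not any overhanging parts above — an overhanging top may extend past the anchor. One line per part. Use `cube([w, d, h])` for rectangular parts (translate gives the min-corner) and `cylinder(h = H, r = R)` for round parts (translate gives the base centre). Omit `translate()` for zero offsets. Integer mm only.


translate([319, 530, 0]) cylinder(h = 18, r = 208);
translate([319, 530, 18]) cylinder(h = 76, r = 79);
translate([319, 530, 94]) cylinder(h = 18, r = 208);


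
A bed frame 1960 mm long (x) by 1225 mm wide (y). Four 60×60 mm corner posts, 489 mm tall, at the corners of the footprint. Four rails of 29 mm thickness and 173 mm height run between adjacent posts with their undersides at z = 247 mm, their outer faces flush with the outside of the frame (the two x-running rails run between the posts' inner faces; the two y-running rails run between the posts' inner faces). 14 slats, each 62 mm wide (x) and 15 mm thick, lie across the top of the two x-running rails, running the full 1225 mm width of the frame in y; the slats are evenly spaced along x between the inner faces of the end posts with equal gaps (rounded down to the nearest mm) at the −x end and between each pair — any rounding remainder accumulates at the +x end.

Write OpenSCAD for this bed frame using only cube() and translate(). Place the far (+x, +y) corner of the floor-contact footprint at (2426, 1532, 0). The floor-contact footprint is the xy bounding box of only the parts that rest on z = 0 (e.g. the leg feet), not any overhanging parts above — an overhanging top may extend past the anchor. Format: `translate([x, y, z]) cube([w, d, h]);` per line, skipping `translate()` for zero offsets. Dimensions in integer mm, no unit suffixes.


translate([466, 307, 0]) cube([60, 60, 489]);
translate([466, 1472, 0]) cube([60, 60, 489]);
translate([2366, 307, 0]) cube([60, 60, 489]);
translate([2366, 1472, 0]) cube([60, 60, 489]);
translate([526, 307, 247]) cube([1840, 29, 173]);
translate([526, 1503, 247]) cube([1840, 29, 173]);
translate([466, 367, 247]) cube([29, 1105, 173]);
translate([2397, 367, 247]) cube([29, 1105, 173]);
translate([590, 307, 420]) cube([62, 1225, 15]);
translate([716, 307, 420]) cube([62, 1225, 15]);
translate([842, 307, 420]) cube([62, 1225, 15]);
translate([968, 307, 420]) cube([62, 1225, 15]);
translate([1094, 307, 420]) cube([62, 1225, 15]);
translate([1220, 307, 420]) cube([62, 1225, 15]);
translate([1346, 307, 420]) cube([62, 1225, 15]);
translate([1472, 307, 420]) cube([62, 1225, 15]);
translate([1598, 307, 420]) cube([62, 1225, 15]);
translate([1724, 307, 420]) cube([62, 1225, 15]);
translate([1850, 307, 420]) cube([62, 1225, 15]);
translate([1976, 307, 420]) cube([62, 1225, 15]);
translate([2102, 307, 420]) cube([62, 1225, 15]);
translate([2228, 307, 420]) cube([62, 1225, 15]);


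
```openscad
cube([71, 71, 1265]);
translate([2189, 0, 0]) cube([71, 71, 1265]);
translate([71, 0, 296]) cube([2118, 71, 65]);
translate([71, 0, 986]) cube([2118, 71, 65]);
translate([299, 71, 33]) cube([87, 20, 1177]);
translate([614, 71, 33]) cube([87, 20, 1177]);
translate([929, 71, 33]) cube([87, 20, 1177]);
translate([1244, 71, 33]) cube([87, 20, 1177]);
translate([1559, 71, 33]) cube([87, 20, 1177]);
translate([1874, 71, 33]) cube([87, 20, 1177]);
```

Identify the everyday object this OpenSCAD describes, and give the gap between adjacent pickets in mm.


A fence section. The picket gap is 228 mm.

Two posts, two rails, 6 pickets — a fence section. Span 2118 mm holds 6 pickets of 87 mm with 7 equal gaps: ⌊(2118 − 6·87) / 7⌋ = 228 mm.


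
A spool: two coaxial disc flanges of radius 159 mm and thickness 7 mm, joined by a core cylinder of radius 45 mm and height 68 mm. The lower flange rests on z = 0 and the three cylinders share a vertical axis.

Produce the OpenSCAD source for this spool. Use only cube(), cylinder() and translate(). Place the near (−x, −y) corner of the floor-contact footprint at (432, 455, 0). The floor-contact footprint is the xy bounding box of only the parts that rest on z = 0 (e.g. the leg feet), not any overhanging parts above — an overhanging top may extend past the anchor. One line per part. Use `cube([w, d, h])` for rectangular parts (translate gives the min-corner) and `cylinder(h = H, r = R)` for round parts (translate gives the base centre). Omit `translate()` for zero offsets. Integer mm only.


translate([591, 614, 0]) cylinder(h = 7, r = 159);
translate([591, 614, 7]) cylinder(h = 68, r = 45);
translate([591, 614, 75]) cylinder(h = 7, r = 159);


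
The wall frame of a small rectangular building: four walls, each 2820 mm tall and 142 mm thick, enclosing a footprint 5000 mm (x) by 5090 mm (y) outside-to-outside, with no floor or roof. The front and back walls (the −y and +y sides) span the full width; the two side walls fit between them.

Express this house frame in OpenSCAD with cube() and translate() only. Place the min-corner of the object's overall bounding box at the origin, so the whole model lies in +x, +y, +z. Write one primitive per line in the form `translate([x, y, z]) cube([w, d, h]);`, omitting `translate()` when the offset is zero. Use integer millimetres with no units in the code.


cube([5000, 142, 2820]);
translate([0, 4948, 0]) cube([5000, 142, 2820]);
translate([0, 142, 0]) cube([142, 4806, 2820]);
translate([4858, 142, 0]) cube([142, 4806, 2820]);


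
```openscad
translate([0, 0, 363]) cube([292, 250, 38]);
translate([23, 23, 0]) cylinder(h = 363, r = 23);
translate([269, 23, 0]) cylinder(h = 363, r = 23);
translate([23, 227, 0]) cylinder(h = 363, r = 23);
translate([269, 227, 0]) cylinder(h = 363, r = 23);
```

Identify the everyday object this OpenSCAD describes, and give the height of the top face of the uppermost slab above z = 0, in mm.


A stool. The seat height is 401 mm.

A 292×250×38 slab at z = 363 on four corner cylinders — a stool. The seat top is 363 + 38 = 401 mm.


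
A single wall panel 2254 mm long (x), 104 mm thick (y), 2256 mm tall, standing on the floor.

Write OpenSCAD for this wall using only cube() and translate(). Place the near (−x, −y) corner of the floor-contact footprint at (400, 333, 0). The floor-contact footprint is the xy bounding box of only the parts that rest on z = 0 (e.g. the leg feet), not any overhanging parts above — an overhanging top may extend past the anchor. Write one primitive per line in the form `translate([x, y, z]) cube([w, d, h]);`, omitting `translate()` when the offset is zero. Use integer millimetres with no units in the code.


translate([400, 333, 0]) cube([2254, 104, 2256]);


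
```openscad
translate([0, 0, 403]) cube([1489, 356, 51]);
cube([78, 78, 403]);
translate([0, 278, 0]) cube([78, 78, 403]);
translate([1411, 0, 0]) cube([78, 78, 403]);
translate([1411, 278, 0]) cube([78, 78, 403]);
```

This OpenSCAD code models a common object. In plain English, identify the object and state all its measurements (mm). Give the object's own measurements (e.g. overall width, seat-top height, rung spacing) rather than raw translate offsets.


A bench: a 1489×356 mm seat slab, 51 mm thick, top at z = 454 mm, on four 78×78 mm square legs flush with the seat corners and standing on z = 0.


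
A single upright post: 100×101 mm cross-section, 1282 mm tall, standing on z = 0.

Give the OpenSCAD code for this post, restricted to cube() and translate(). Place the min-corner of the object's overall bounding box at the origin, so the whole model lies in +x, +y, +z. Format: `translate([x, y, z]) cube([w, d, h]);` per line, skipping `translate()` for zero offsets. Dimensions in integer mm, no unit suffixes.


cube([100, 101, 1282]);


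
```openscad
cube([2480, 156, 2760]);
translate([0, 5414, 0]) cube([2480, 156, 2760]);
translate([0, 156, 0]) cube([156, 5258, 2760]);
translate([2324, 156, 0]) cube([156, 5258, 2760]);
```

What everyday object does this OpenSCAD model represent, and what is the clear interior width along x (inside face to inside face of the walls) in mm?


A house (or room) frame. The interior width is 2168 mm.

Four 2760 mm walls enclosing a rectangle with no floor or roof — a room or house frame. Outside width is 2480 mm and wall thickness is 156 mm, so the interior width is 2480 − 2 × 156 = 2168 mm.


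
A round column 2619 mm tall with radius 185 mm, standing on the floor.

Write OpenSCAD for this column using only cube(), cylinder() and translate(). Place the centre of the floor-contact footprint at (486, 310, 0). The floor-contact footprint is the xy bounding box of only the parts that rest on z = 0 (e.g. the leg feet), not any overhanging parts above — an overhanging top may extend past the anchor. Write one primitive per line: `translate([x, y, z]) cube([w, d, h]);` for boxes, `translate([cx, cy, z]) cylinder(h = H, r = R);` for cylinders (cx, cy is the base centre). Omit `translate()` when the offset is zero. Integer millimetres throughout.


translate([486, 310, 0]) cylinder(h = 2619, r = 185);


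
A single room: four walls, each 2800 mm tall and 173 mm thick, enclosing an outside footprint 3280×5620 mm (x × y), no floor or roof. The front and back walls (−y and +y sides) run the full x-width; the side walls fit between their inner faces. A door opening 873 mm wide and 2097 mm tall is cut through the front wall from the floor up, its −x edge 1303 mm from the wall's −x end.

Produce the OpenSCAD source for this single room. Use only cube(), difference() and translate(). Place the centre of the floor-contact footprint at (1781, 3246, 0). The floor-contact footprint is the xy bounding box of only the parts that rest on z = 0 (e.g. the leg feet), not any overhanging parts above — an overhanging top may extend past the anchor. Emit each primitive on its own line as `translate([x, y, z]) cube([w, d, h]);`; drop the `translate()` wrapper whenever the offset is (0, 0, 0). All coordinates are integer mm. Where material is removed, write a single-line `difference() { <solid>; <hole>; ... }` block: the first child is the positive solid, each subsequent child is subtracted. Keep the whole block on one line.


difference() { translate([141, 436, 0]) cube([3280, 173, 2800]); translate([1444, 436, 0]) cube([873, 173, 2097]); }
translate([141, 5883, 0]) cube([3280, 173, 2800]);
translate([141, 609, 0]) cube([173, 5274, 2800]);
translate([3248, 609, 0]) cube([173, 5274, 2800]);
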